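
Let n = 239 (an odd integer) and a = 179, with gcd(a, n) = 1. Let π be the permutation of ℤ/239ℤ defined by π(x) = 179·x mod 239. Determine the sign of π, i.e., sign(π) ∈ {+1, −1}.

-1

Trace 97: π^k(97) = [97, 155, 21, 174, 76, 220, 184] for k=0..6.
Decompose π into cycles: lengths [238, 1] (2 cycles, including the fixed point 0).
n − c = 239 − 2 = 237; sign = (−1)^237 = -1.
Check: (179/239) = -1 by Zolotarev.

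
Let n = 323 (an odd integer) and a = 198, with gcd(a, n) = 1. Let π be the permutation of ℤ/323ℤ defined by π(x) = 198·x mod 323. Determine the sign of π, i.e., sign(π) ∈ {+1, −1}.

+1

Trace 1: π^k(1) = [1, 198, 121, 56, 106, 316, 229] for k=0..6.
11 cycles of lengths [48, 48, 48, 48, 48, 48, 16, 6, 6, 6, 1].
Σ(ℓ_i−1) = 323−11 = 312; sign = (−1)^312 = +1.
Via Zolotarev, sign(π_{198}) = (198|323) = +1.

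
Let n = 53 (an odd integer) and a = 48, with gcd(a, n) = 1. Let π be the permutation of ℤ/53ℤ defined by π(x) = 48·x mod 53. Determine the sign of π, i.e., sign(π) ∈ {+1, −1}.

-1

Start at x=29: 29 → 14 → 36 → 32 → 52 → 5 → 28 → … (one orbit).
The orbit structure of x ↦ 48x mod 53: 2 orbits of sizes [52, 1].
sign(π) = (−1)^{n − #cycles} = (−1)^{53−2} = (−1)^51 = -1.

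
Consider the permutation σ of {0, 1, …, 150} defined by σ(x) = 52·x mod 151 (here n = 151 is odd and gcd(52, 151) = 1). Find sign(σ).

Start at x=96: 96 → 9 → 15 → 25 → 92 → 103 → 71 → … (one orbit).
The orbit structure of x ↦ 52x mod 151: 2 orbits of sizes [150, 1].
2 cycles on 151: each ℓ→(−1)^(ℓ−1), product (−1)^149 = -1.
Check: (52/151) = -1 by Zolotarev.

-1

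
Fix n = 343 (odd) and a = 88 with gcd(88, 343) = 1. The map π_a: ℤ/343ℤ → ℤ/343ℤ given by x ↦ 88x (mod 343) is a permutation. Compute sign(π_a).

+1

Trace 340: π^k(340) = [340, 79, 92, 207, 37, 169, 123] for k=0..6.
π_88 has 7 disjoint cycles with lengths [147, 147, 21, 21, 3, 3, 1] on {0,…,342}.
n − c = 343 − 7 = 336; sign = (−1)^336 = +1.
Via Zolotarev, sign(π_{88}) = (88|343) = +1.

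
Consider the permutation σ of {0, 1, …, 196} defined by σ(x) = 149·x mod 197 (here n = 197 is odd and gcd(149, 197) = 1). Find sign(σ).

Trace 186: π^k(186) = [186, 134, 69, 37, 194, 144, 180] for k=0..6.
2 cycles of lengths [196, 1].
n − c = 197 − 2 = 195; sign = (−1)^195 = -1.
The Jacobi symbol (149|197) = -1 (Zolotarev) agrees.

-1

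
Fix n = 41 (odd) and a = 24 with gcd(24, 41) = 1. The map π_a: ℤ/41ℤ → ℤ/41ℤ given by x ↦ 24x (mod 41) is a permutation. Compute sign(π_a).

Trace 12: π^k(12) = [12, 1, 24, 2, 7, 4, 14] for k=0..6.
π_24 has 2 disjoint cycles with lengths [40, 1] on {0,…,40}.
2 cycles on 41: each ℓ→(−1)^(ℓ−1), product (−1)^39 = -1.
(24|41)_J = -1 (Zolotarev's lemma cross-check).

-1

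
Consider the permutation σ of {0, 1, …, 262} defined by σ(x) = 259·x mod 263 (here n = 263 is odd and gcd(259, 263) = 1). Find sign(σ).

Start at x=85: 85 → 186 → 45 → 83 → 194 → 13 → 211 → … (one orbit).
π_259 has 2 disjoint cycles with lengths [262, 1] on {0,…,262}.
Σ(ℓ_i−1) = 263−2 = 261; sign = (−1)^261 = -1.

-1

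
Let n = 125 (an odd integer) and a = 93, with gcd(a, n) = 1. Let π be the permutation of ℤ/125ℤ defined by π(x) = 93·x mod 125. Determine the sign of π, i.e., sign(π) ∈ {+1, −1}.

Orbit of 26 under x↦93x: [26, 43, 124, 32, 101, 18, 49]… (length divides ord_125(93)).
Decompose π into cycles: lengths [20, 20, 20, 20, 20, 4, 4, 4, 4, 4, 4, 1] (12 cycles, including the fixed point 0).
12 cycles on 125: each ℓ→(−1)^(ℓ−1), product (−1)^113 = -1.
Zolotarev: (93|125) = -1, matching the cycle-count sign.

-1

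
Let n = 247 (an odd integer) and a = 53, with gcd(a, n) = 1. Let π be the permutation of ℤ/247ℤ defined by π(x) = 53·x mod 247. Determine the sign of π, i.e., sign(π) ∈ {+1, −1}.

Trace 79: π^k(79) = [79, 235, 105, 131, 27, 196, 14] for k=0..6.
Decompose π into cycles: lengths [18, 18, 18, 18, 18, 18, 18, 18, 18, 18, 18, 18, 18, 1, 1, 1, 1, 1, 1, 1, 1, 1, 1, 1, 1, 1] (26 cycles, including the fixed point 0).
n − c = 247 − 26 = 221; sign = (−1)^221 = -1.
(53|247)_J = -1 (Zolotarev's lemma cross-check).

-1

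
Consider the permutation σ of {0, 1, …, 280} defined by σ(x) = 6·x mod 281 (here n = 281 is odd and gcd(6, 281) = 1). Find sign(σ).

Trace 73: π^k(73) = [73, 157, 99, 32, 192, 28, 168] for k=0..6.
π_6 has 6 disjoint cycles with lengths [56, 56, 56, 56, 56, 1] on {0,…,280}.
6 cycles on 281: each ℓ→(−1)^(ℓ−1), product (−1)^275 = -1.
Check: (6/281) = -1 by Zolotarev.

-1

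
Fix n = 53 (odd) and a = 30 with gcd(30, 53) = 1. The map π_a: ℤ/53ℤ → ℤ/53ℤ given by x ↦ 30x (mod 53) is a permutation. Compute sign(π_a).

Start at x=52: 52 → 23 → 1 → 30 → 52 (one orbit).
Cycle type of π: 4×13 + 1; total 14 cycles.
n − c = 53 − 14 = 39; sign = (−1)^39 = -1.
(30|53)_J = -1 (Zolotarev's lemma cross-check).

-1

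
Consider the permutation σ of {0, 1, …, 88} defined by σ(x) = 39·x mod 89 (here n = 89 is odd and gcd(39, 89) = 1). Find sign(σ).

+1

Start at x=39: 39 → 8 → 45 → 64 → 4 → 67 → 32 → … (one orbit).
9 cycles of lengths [11, 11, 11, 11, 11, 11, 11, 11, 1].
n − c = 89 − 9 = 80; sign = (−1)^80 = +1.
Via Zolotarev, sign(π_{39}) = (39|89) = +1.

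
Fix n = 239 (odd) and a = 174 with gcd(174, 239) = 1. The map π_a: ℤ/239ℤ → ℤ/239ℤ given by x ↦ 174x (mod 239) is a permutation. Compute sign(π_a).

+1

Orbit of 150 under x↦174x: [150, 49, 161, 51, 31, 136, 3]… (length divides ord_239(174)).
3 cycles of lengths [119, 119, 1].
n − c = 239 − 3 = 236; sign = (−1)^236 = +1.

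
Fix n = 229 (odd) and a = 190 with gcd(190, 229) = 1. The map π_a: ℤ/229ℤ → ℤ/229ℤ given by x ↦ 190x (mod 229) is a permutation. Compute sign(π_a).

-1

Start at x=131: 131 → 158 → 21 → 97 → 110 → 61 → 140 → … (one orbit).
The orbit structure of x ↦ 190x mod 229: 2 orbits of sizes [228, 1].
229 − 2 = 227 transpositions; sign(π) = (−1)^227 = -1.
Zolotarev: (190|229) = -1, matching the cycle-count sign.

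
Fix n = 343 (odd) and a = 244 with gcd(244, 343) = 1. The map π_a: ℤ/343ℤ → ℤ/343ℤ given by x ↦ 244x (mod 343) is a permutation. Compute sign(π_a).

-1

Trace 148: π^k(148) = [148, 97, 1, 244, 197, 48, 50] for k=0..6.
The orbit structure of x ↦ 244x mod 343: 46 orbits of sizes [14, 14, 14, 14, 14, 14, 14, 14, 14, 14, 14, 14, 14, 14, 14, 14, 14, 14, 14, 14, 14, 2, 2, 2, 2, 2, 2, 2, 2, 2, 2, 2, 2, 2, 2, 2, 2, 2, 2, 2, 2, 2, 2, 2, 2, 1].
Σ(ℓ_i−1) = 343−46 = 297; sign = (−1)^297 = -1.
Check: (244/343) = -1 by Zolotarev.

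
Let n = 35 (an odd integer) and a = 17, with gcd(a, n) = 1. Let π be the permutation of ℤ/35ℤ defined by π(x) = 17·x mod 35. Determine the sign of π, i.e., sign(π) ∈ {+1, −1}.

+1

Trace 13: π^k(13) = [13, 11, 12, 29, 3, 16, 27] for k=0..6.
5 cycles of lengths [12, 12, 6, 4, 1].
5 cycles on 35: each ℓ→(−1)^(ℓ−1), product (−1)^30 = +1.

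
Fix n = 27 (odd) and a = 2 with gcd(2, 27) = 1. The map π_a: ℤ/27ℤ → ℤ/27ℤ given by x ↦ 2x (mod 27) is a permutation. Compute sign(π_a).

Trace 26: π^k(26) = [26, 25, 23, 19, 11, 22, 17] for k=0..6.
4 cycles of lengths [18, 6, 2, 1].
4 cycles on 27: each ℓ→(−1)^(ℓ−1), product (−1)^23 = -1.
The Jacobi symbol (2|27) = -1 (Zolotarev) agrees.

-1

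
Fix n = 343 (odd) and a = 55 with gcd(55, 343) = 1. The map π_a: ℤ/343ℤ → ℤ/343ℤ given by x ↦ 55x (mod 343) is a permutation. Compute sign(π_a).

-1

Orbit of 281 under x↦55x: [281, 20, 71, 132, 57, 48, 239]… (length divides ord_343(55)).
10 cycles of lengths [98, 98, 98, 14, 14, 14, 2, 2, 2, 1].
With 10 cycles on 343 points, sign = (−1)^{343−10} = -1.
(55|343)_J = -1 (Zolotarev's lemma cross-check).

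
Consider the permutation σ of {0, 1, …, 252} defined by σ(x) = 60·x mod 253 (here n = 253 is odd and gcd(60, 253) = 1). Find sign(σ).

Start at x=251: 251 → 133 → 137 → 124 → 103 → 108 → 155 → … (one orbit).
Cycle lengths of π_60 on ℤ/253ℤ: [110, 110, 22, 5, 5, 1]; 6 cycles in total.
6 cycles on 253: each ℓ→(−1)^(ℓ−1), product (−1)^247 = -1.
(60|253)_J = -1 (Zolotarev's lemma cross-check).

-1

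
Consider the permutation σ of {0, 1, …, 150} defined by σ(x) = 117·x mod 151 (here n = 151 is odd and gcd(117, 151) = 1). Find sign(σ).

-1

Start at x=80: 80 → 149 → 68 → 104 → 88 → 28 → 105 → … (one orbit).
2 cycles of lengths [150, 1].
sign(π) = (−1)^{n − #cycles} = (−1)^{151−2} = (−1)^149 = -1.
The Jacobi symbol (117|151) = -1 (Zolotarev) agrees.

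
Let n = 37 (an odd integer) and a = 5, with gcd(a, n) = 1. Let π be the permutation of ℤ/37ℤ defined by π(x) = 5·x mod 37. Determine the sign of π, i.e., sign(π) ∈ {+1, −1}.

-1

Trace 13: π^k(13) = [13, 28, 29, 34, 22, 36, 32] for k=0..6.
2 cycles of lengths [36, 1].
37 − 2 = 35 transpositions; sign(π) = (−1)^35 = -1.
The Jacobi symbol (5|37) = -1 (Zolotarev) agrees.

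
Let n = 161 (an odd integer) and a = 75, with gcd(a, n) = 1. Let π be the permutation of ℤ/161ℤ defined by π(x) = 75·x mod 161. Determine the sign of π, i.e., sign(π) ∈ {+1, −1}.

-1

Start at x=29: 29 → 82 → 32 → 146 → 2 → 150 → 141 → … (one orbit).
6 cycles of lengths [66, 66, 11, 11, 6, 1].
n − c = 161 − 6 = 155; sign = (−1)^155 = -1.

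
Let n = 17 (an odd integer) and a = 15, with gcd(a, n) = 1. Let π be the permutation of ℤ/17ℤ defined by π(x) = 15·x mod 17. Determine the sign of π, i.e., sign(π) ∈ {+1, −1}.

+1

Orbit of 13 under x↦15x: [13, 8, 1, 15, 4, 9, 16]… (length divides ord_17(15)).
Decompose π into cycles: lengths [8, 8, 1] (3 cycles, including the fixed point 0).
With 3 cycles on 17 points, sign = (−1)^{17−3} = +1.
The Jacobi symbol (15|17) = +1 (Zolotarev) agrees.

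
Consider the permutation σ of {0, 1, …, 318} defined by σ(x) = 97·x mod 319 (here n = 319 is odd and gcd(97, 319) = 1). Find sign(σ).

-1

Start at x=47: 47 → 93 → 89 → 20 → 26 → 289 → 280 → … (one orbit).
π_97 has 6 disjoint cycles with lengths [140, 140, 28, 5, 5, 1] on {0,…,318}.
With 6 cycles on 319 points, sign = (−1)^{319−6} = -1.
Check: (97/319) = -1 by Zolotarev.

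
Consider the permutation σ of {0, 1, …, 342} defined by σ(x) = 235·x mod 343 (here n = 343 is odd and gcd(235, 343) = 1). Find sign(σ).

Trace 109: π^k(109) = [109, 233, 218, 123, 93, 246, 186] for k=0..6.
Decompose π into cycles: lengths [147, 147, 21, 21, 3, 3, 1] (7 cycles, including the fixed point 0).
With 7 cycles on 343 points, sign = (−1)^{343−7} = +1.

+1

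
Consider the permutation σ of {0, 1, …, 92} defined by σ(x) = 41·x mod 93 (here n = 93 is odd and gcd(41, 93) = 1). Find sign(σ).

Orbit of 56 under x↦41x: [56, 64, 20, 76, 47, 67, 50]… (length divides ord_93(41)).
6 cycles of lengths [30, 30, 15, 15, 2, 1].
With 6 cycles on 93 points, sign = (−1)^{93−6} = -1.
Check: (41/93) = -1 by Zolotarev.

-1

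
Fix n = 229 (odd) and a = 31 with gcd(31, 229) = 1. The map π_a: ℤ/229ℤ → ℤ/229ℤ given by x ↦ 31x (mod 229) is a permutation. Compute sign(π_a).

-1

Trace 136: π^k(136) = [136, 94, 166, 108, 142, 51, 207] for k=0..6.
2 cycles of lengths [228, 1].
2 cycles on 229: each ℓ→(−1)^(ℓ−1), product (−1)^227 = -1.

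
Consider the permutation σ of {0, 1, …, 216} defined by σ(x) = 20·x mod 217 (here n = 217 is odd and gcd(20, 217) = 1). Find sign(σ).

Trace 125: π^k(125) = [125, 113, 90, 64, 195, 211, 97] for k=0..6.
12 cycles of lengths [30, 30, 30, 30, 30, 30, 15, 15, 2, 2, 2, 1].
12 cycles on 217: each ℓ→(−1)^(ℓ−1), product (−1)^205 = -1.
(20|217)_J = -1 (Zolotarev's lemma cross-check).

-1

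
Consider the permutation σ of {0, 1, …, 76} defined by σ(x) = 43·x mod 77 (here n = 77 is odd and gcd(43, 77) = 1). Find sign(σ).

Trace 1: π^k(1) = [1, 43] for k=0..1.
The orbit structure of x ↦ 43x mod 77: 42 orbits of sizes [2, 2, 2, 2, 2, 2, 2, 2, 2, 2, 2, 2, 2, 2, 2, 2, 2, 2, 2, 2, 2, 2, 2, 2, 2, 2, 2, 2, 2, 2, 2, 2, 2, 2, 2, 1, 1, 1, 1, 1, 1, 1].
sign(π) = (−1)^{n − #cycles} = (−1)^{77−42} = (−1)^35 = -1.
Check: (43/77) = -1 by Zolotarev.

-1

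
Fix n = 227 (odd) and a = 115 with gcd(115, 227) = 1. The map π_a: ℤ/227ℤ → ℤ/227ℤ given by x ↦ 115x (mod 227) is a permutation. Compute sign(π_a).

-1

Start at x=91: 91 → 23 → 148 → 222 → 106 → 159 → 125 → … (one orbit).
Cycle lengths of π_115 on ℤ/227ℤ: [226, 1]; 2 cycles in total.
Σ(ℓ_i−1) = 227−2 = 225; sign = (−1)^225 = -1.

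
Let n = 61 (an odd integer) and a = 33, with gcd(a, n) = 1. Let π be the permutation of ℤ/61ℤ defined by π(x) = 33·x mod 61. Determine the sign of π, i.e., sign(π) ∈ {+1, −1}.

-1

Trace 53: π^k(53) = [53, 41, 11, 58, 23, 27, 37] for k=0..6.
Decompose π into cycles: lengths [20, 20, 20, 1] (4 cycles, including the fixed point 0).
n − c = 61 − 4 = 57; sign = (−1)^57 = -1.
Via Zolotarev, sign(π_{33}) = (33|61) = -1.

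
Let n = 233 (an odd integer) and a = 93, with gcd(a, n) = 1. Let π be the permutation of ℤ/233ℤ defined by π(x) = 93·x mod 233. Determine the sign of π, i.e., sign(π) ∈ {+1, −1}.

Orbit of 9 under x↦93x: [9, 138, 19, 136, 66, 80, 217]… (length divides ord_233(93)).
2 cycles of lengths [232, 1].
With 2 cycles on 233 points, sign = (−1)^{233−2} = -1.
Zolotarev: (93|233) = -1, matching the cycle-count sign.

-1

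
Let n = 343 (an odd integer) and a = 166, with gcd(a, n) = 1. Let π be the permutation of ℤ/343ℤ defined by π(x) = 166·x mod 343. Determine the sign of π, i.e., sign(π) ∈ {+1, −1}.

-1

Orbit of 99 under x↦166x: [99, 313, 165, 293, 275, 31, 1]… (length divides ord_343(166)).
The orbit structure of x ↦ 166x mod 343: 16 orbits of sizes [42, 42, 42, 42, 42, 42, 42, 6, 6, 6, 6, 6, 6, 6, 6, 1].
16 cycles on 343: each ℓ→(−1)^(ℓ−1), product (−1)^327 = -1.
The Jacobi symbol (166|343) = -1 (Zolotarev) agrees.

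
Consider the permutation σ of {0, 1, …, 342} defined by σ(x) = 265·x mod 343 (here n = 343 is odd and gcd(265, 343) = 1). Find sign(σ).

-1

Start at x=106: 106 → 307 → 64 → 153 → 71 → 293 → 127 → … (one orbit).
Decompose π into cycles: lengths [98, 98, 98, 14, 14, 14, 2, 2, 2, 1] (10 cycles, including the fixed point 0).
sign(π) = (−1)^{n − #cycles} = (−1)^{343−10} = (−1)^333 = -1.
(265|343)_J = -1 (Zolotarev's lemma cross-check).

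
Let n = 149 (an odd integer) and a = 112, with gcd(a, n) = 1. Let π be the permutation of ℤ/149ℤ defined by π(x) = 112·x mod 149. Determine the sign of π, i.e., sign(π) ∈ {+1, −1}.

+1

Orbit of 61 under x↦112x: [61, 127, 69, 129, 144, 36, 9]… (length divides ord_149(112)).
Cycle type of π: 74×2 + 1; total 3 cycles.
sign(π) = (−1)^{n − #cycles} = (−1)^{149−3} = (−1)^146 = +1.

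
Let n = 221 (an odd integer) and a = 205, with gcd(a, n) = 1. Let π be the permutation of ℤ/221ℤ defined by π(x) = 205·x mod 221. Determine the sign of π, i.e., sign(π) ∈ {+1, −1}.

+1

Trace 69: π^k(69) = [69, 1, 205, 35, 103, 120] for k=0..5.
Cycle lengths of π_205 on ℤ/221ℤ: [6, 6, 6, 6, 6, 6, 6, 6, 6, 6, 6, 6, 6, 6, 6, 6, 6, 6, 6, 6, 6, 6, 6, 6, 6, 6, 6, 6, 6, 6, 6, 6, 6, 6, 1, 1, 1, 1, 1, 1, 1, 1, 1, 1, 1, 1, 1, 1, 1, 1, 1]; 51 cycles in total.
51 cycles on 221: each ℓ→(−1)^(ℓ−1), product (−1)^170 = +1.
Via Zolotarev, sign(π_{205}) = (205|221) = +1.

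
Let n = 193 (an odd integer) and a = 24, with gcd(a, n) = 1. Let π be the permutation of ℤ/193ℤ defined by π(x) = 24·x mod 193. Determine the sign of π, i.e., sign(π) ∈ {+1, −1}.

Orbit of 8 under x↦24x: [8, 192, 169, 3, 72, 184, 170]… (length divides ord_193(24)).
7 cycles of lengths [32, 32, 32, 32, 32, 32, 1].
With 7 cycles on 193 points, sign = (−1)^{193−7} = +1.

+1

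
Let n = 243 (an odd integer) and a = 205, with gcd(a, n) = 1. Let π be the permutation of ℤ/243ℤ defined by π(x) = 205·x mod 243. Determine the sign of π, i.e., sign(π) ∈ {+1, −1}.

Trace 145: π^k(145) = [145, 79, 157, 109, 232, 175, 154] for k=0..6.
Cycle lengths of π_205 on ℤ/243ℤ: [81, 81, 27, 27, 9, 9, 3, 3, 1, 1, 1]; 11 cycles in total.
sign(π) = (−1)^{n − #cycles} = (−1)^{243−11} = (−1)^232 = +1.

+1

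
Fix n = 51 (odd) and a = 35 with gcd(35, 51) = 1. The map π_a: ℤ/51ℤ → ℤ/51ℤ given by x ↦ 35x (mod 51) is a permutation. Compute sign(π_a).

Trace 1: π^k(1) = [1, 35] for k=0..1.
34 cycles of lengths [2, 2, 2, 2, 2, 2, 2, 2, 2, 2, 2, 2, 2, 2, 2, 2, 2, 1, 1, 1, 1, 1, 1, 1, 1, 1, 1, 1, 1, 1, 1, 1, 1, 1].
51 − 34 = 17 transpositions; sign(π) = (−1)^17 = -1.

-1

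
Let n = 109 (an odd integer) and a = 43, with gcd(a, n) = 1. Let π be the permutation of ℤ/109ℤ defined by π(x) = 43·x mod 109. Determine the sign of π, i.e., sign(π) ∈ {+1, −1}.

+1

Start at x=38: 38 → 108 → 66 → 4 → 63 → 93 → 75 → … (one orbit).
π_43 has 7 disjoint cycles with lengths [18, 18, 18, 18, 18, 18, 1] on {0,…,108}.
With 7 cycles on 109 points, sign = (−1)^{109−7} = +1.
The Jacobi symbol (43|109) = +1 (Zolotarev) agrees.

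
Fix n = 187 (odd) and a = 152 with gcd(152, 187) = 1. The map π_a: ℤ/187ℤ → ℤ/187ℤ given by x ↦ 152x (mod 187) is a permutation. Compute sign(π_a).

Trace 67: π^k(67) = [67, 86, 169, 69, 16, 1, 152] for k=0..6.
Decompose π into cycles: lengths [10, 10, 10, 10, 10, 10, 10, 10, 10, 10, 10, 10, 10, 10, 10, 10, 5, 5, 2, 2, 2, 2, 2, 2, 2, 2, 1] (27 cycles, including the fixed point 0).
With 27 cycles on 187 points, sign = (−1)^{187−27} = +1.

+1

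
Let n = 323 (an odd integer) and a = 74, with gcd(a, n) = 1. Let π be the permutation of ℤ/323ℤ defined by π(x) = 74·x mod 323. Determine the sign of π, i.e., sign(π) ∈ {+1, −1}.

Trace 137: π^k(137) = [137, 125, 206, 63, 140, 24, 161] for k=0..6.
6 cycles of lengths [144, 144, 16, 9, 9, 1].
6 cycles on 323: each ℓ→(−1)^(ℓ−1), product (−1)^317 = -1.
Check: (74/323) = -1 by Zolotarev.

-1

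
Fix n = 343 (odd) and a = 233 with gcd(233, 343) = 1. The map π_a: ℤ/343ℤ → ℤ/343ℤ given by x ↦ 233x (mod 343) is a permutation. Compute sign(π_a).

Start at x=298: 298 → 148 → 184 → 340 → 330 → 58 → 137 → … (one orbit).
Cycle type of π: 147×2 + 21×2 + 3×2 + 1; total 7 cycles.
7 cycles on 343: each ℓ→(−1)^(ℓ−1), product (−1)^336 = +1.
Zolotarev: (233|343) = +1, matching the cycle-count sign.

+1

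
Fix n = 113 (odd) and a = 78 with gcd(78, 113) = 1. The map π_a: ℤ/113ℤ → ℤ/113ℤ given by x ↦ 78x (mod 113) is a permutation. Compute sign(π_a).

Start at x=18: 18 → 48 → 15 → 40 → 69 → 71 → 1 → … (one orbit).
Cycle lengths of π_78 on ℤ/113ℤ: [16, 16, 16, 16, 16, 16, 16, 1]; 8 cycles in total.
sign(π) = (−1)^{n − #cycles} = (−1)^{113−8} = (−1)^105 = -1.

-1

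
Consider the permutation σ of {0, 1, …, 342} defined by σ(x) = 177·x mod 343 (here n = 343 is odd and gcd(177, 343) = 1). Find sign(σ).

Orbit of 99 under x↦177x: [99, 30, 165, 50, 275, 312, 1]… (length divides ord_343(177)).
π_177 has 31 disjoint cycles with lengths [21, 21, 21, 21, 21, 21, 21, 21, 21, 21, 21, 21, 21, 21, 3, 3, 3, 3, 3, 3, 3, 3, 3, 3, 3, 3, 3, 3, 3, 3, 1] on {0,…,342}.
31 cycles on 343: each ℓ→(−1)^(ℓ−1), product (−1)^312 = +1.
(177|343)_J = +1 (Zolotarev's lemma cross-check).

+1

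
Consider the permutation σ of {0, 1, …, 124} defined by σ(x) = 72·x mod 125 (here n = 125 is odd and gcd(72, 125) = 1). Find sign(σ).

-1

Orbit of 41 under x↦72x: [41, 77, 44, 43, 96, 37, 39]… (length divides ord_125(72)).
π_72 has 4 disjoint cycles with lengths [100, 20, 4, 1] on {0,…,124}.
Σ(ℓ_i−1) = 125−4 = 121; sign = (−1)^121 = -1.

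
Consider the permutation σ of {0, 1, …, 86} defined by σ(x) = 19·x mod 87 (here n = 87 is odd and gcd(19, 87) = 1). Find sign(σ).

-1

Trace 55: π^k(55) = [55, 1, 19, 13, 73, 82, 79] for k=0..6.
Cycle type of π: 28×3 + 1×3; total 6 cycles.
6 cycles on 87: each ℓ→(−1)^(ℓ−1), product (−1)^81 = -1.
Via Zolotarev, sign(π_{19}) = (19|87) = -1.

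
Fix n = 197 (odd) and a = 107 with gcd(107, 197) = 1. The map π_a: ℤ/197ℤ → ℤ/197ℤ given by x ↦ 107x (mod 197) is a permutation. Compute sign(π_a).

Orbit of 23 under x↦107x: [23, 97, 135, 64, 150, 93, 101]… (length divides ord_197(107)).
Decompose π into cycles: lengths [98, 98, 1] (3 cycles, including the fixed point 0).
With 3 cycles on 197 points, sign = (−1)^{197−3} = +1.
Check: (107/197) = +1 by Zolotarev.

+1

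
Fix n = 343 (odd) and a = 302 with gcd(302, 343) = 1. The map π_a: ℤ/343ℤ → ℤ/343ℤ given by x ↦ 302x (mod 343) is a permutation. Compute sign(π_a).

Start at x=253: 253 → 260 → 316 → 78 → 232 → 92 → 1 → … (one orbit).
Cycle type of π: 49×6 + 7×6 + 1×7; total 19 cycles.
Σ(ℓ_i−1) = 343−19 = 324; sign = (−1)^324 = +1.
Zolotarev: (302|343) = +1, matching the cycle-count sign.

+1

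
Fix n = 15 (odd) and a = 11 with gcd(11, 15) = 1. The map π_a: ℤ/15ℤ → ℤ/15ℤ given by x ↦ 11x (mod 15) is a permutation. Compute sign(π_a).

-1

Orbit of 1 under x↦11x: [1, 11]… (length divides ord_15(11)).
π_11 has 10 disjoint cycles with lengths [2, 2, 2, 2, 2, 1, 1, 1, 1, 1] on {0,…,14}.
15 − 10 = 5 transpositions; sign(π) = (−1)^5 = -1.
Via Zolotarev, sign(π_{11}) = (11|15) = -1.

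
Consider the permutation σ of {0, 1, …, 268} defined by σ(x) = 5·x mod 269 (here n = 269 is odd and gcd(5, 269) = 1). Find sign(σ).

Orbit of 57 under x↦5x: [57, 16, 80, 131, 117, 47, 235]… (length divides ord_269(5)).
π_5 has 5 disjoint cycles with lengths [67, 67, 67, 67, 1] on {0,…,268}.
sign(π) = (−1)^{n − #cycles} = (−1)^{269−5} = (−1)^264 = +1.
Via Zolotarev, sign(π_{5}) = (5|269) = +1.

+1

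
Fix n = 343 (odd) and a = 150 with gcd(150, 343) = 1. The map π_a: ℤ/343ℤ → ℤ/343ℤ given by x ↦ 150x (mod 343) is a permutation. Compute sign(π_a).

-1

Start at x=82: 82 → 295 → 3 → 107 → 272 → 326 → 194 → … (one orbit).
4 cycles of lengths [294, 42, 6, 1].
With 4 cycles on 343 points, sign = (−1)^{343−4} = -1.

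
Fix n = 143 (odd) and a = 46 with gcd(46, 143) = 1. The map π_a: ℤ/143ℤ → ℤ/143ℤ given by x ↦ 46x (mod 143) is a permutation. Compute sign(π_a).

+1

Start at x=138: 138 → 56 → 2 → 92 → 85 → 49 → 109 → … (one orbit).
π_46 has 5 disjoint cycles with lengths [60, 60, 12, 10, 1] on {0,…,142}.
143 − 5 = 138 transpositions; sign(π) = (−1)^138 = +1.
Check: (46/143) = +1 by Zolotarev.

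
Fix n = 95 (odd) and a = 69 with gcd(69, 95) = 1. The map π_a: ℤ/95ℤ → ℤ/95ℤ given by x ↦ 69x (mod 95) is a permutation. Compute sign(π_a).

-1

Start at x=84: 84 → 1 → 69 → 11 → 94 → 26 → 84 (one orbit).
18 cycles of lengths [6, 6, 6, 6, 6, 6, 6, 6, 6, 6, 6, 6, 6, 6, 6, 2, 2, 1].
95 − 18 = 77 transpositions; sign(π) = (−1)^77 = -1.
The Jacobi symbol (69|95) = -1 (Zolotarev) agrees.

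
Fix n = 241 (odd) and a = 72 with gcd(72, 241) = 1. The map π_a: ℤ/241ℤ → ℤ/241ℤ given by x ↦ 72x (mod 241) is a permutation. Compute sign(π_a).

+1

Start at x=147: 147 → 221 → 6 → 191 → 15 → 116 → 158 → … (one orbit).
Cycle lengths of π_72 on ℤ/241ℤ: [120, 120, 1]; 3 cycles in total.
3 cycles on 241: each ℓ→(−1)^(ℓ−1), product (−1)^238 = +1.
Zolotarev: (72|241) = +1, matching the cycle-count sign.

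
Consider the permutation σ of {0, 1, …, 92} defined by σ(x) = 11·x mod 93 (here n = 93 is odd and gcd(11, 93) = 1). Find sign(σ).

+1

Start at x=74: 74 → 70 → 26 → 7 → 77 → 10 → 17 → … (one orbit).
Decompose π into cycles: lengths [30, 30, 30, 2, 1] (5 cycles, including the fixed point 0).
With 5 cycles on 93 points, sign = (−1)^{93−5} = +1.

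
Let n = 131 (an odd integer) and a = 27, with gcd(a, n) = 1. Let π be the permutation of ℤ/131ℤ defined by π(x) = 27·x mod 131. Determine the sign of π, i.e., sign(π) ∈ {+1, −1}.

+1

Start at x=45: 45 → 36 → 55 → 44 → 9 → 112 → 11 → … (one orbit).
3 cycles of lengths [65, 65, 1].
n − c = 131 − 3 = 128; sign = (−1)^128 = +1.
Check: (27/131) = +1 by Zolotarev.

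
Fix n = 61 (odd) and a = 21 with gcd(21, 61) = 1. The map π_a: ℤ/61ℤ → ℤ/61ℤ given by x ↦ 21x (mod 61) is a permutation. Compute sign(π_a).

Trace 21: π^k(21) = [21, 14, 50, 13, 29, 60, 40] for k=0..6.
π_21 has 6 disjoint cycles with lengths [12, 12, 12, 12, 12, 1] on {0,…,60}.
n − c = 61 − 6 = 55; sign = (−1)^55 = -1.
Check: (21/61) = -1 by Zolotarev.

-1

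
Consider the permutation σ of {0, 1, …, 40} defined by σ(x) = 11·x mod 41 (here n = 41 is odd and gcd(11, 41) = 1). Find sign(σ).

Start at x=20: 20 → 15 → 1 → 11 → 39 → 19 → 4 → … (one orbit).
2 cycles of lengths [40, 1].
41 − 2 = 39 transpositions; sign(π) = (−1)^39 = -1.
The Jacobi symbol (11|41) = -1 (Zolotarev) agrees.

-1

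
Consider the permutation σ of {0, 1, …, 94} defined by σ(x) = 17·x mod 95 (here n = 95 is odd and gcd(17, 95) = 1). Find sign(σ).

-1

Trace 64: π^k(64) = [64, 43, 66, 77, 74, 23, 11] for k=0..6.
The orbit structure of x ↦ 17x mod 95: 6 orbits of sizes [36, 36, 9, 9, 4, 1].
With 6 cycles on 95 points, sign = (−1)^{95−6} = -1.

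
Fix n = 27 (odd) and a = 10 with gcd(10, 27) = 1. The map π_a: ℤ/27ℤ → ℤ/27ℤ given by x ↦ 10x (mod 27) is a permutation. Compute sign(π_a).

Orbit of 10 under x↦10x: [10, 19, 1]… (length divides ord_27(10)).
Decompose π into cycles: lengths [3, 3, 3, 3, 3, 3, 1, 1, 1, 1, 1, 1, 1, 1, 1] (15 cycles, including the fixed point 0).
sign(π) = (−1)^{n − #cycles} = (−1)^{27−15} = (−1)^12 = +1.

+1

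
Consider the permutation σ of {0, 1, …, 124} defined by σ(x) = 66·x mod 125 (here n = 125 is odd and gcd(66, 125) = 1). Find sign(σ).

Trace 11: π^k(11) = [11, 101, 41, 81, 96, 86, 51] for k=0..6.
Cycle lengths of π_66 on ℤ/125ℤ: [25, 25, 25, 25, 5, 5, 5, 5, 1, 1, 1, 1, 1]; 13 cycles in total.
Σ(ℓ_i−1) = 125−13 = 112; sign = (−1)^112 = +1.

+1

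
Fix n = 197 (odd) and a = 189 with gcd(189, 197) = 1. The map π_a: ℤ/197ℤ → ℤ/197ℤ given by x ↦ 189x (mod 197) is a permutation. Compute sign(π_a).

Start at x=166: 166 → 51 → 183 → 112 → 89 → 76 → 180 → … (one orbit).
Cycle lengths of π_189 on ℤ/197ℤ: [196, 1]; 2 cycles in total.
197 − 2 = 195 transpositions; sign(π) = (−1)^195 = -1.
Check: (189/197) = -1 by Zolotarev.

-1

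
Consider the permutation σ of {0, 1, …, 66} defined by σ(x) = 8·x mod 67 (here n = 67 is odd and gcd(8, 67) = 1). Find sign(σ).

Trace 66: π^k(66) = [66, 59, 3, 24, 58, 62, 27] for k=0..6.
The orbit structure of x ↦ 8x mod 67: 4 orbits of sizes [22, 22, 22, 1].
4 cycles on 67: each ℓ→(−1)^(ℓ−1), product (−1)^63 = -1.

-1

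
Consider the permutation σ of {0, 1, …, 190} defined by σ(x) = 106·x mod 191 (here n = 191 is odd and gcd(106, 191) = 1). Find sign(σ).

Orbit of 87 under x↦106x: [87, 54, 185, 128, 7, 169, 151]… (length divides ord_191(106)).
Cycle lengths of π_106 on ℤ/191ℤ: [190, 1]; 2 cycles in total.
Σ(ℓ_i−1) = 191−2 = 189; sign = (−1)^189 = -1.
The Jacobi symbol (106|191) = -1 (Zolotarev) agrees.

-1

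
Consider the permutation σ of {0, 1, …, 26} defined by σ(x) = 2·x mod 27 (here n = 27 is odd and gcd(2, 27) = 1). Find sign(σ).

Start at x=16: 16 → 5 → 10 → 20 → 13 → 26 → 25 → … (one orbit).
The orbit structure of x ↦ 2x mod 27: 4 orbits of sizes [18, 6, 2, 1].
27 − 4 = 23 transpositions; sign(π) = (−1)^23 = -1.
Zolotarev: (2|27) = -1, matching the cycle-count sign.

-1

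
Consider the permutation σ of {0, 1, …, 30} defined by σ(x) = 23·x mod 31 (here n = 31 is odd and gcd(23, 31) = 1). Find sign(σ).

-1

Trace 30: π^k(30) = [30, 8, 29, 16, 27, 1, 23] for k=0..6.
Decompose π into cycles: lengths [10, 10, 10, 1] (4 cycles, including the fixed point 0).
sign(π) = (−1)^{n − #cycles} = (−1)^{31−4} = (−1)^27 = -1.
(23|31)_J = -1 (Zolotarev's lemma cross-check).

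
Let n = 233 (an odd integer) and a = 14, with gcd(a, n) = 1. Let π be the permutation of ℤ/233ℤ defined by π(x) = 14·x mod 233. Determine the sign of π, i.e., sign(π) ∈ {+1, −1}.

+1

Orbit of 50 under x↦14x: [50, 1, 14, 196, 181, 204, 60]… (length divides ord_233(14)).
Cycle type of π: 116×2 + 1; total 3 cycles.
3 cycles on 233: each ℓ→(−1)^(ℓ−1), product (−1)^230 = +1.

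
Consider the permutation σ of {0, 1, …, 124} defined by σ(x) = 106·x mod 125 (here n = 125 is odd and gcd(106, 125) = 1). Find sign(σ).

+1

Trace 121: π^k(121) = [121, 76, 56, 61, 91, 21, 101] for k=0..6.
The orbit structure of x ↦ 106x mod 125: 13 orbits of sizes [25, 25, 25, 25, 5, 5, 5, 5, 1, 1, 1, 1, 1].
With 13 cycles on 125 points, sign = (−1)^{125−13} = +1.
Zolotarev: (106|125) = +1, matching the cycle-count sign.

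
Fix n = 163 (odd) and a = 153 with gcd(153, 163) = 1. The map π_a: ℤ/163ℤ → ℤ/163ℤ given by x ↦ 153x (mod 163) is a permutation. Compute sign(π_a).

-1

Start at x=98: 98 → 161 → 20 → 126 → 44 → 49 → 162 → … (one orbit).
Cycle lengths of π_153 on ℤ/163ℤ: [162, 1]; 2 cycles in total.
Σ(ℓ_i−1) = 163−2 = 161; sign = (−1)^161 = -1.
(153|163)_J = -1 (Zolotarev's lemma cross-check).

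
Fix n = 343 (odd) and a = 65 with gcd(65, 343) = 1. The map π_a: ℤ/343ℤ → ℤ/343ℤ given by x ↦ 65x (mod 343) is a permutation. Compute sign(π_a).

+1

Trace 137: π^k(137) = [137, 330, 184, 298, 162, 240, 165] for k=0..6.
The orbit structure of x ↦ 65x mod 343: 7 orbits of sizes [147, 147, 21, 21, 3, 3, 1].
343 − 7 = 336 transpositions; sign(π) = (−1)^336 = +1.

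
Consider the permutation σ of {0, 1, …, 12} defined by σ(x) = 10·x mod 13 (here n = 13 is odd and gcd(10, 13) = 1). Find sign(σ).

Start at x=4: 4 → 1 → 10 → 9 → 12 → 3 → 4 (one orbit).
Cycle type of π: 6×2 + 1; total 3 cycles.
13 − 3 = 10 transpositions; sign(π) = (−1)^10 = +1.
Zolotarev: (10|13) = +1, matching the cycle-count sign.

+1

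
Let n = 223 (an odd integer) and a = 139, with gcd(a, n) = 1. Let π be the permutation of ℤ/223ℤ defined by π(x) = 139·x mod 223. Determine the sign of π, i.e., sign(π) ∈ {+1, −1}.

+1

Start at x=175: 175 → 18 → 49 → 121 → 94 → 132 → 62 → … (one orbit).
π_139 has 3 disjoint cycles with lengths [111, 111, 1] on {0,…,222}.
sign(π) = (−1)^{n − #cycles} = (−1)^{223−3} = (−1)^220 = +1.
Zolotarev: (139|223) = +1, matching the cycle-count sign.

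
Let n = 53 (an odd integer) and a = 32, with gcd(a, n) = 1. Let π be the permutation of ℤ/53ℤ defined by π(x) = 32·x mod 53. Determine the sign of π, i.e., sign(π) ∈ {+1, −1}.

Trace 49: π^k(49) = [49, 31, 38, 50, 10, 2, 11] for k=0..6.
π_32 has 2 disjoint cycles with lengths [52, 1] on {0,…,52}.
Σ(ℓ_i−1) = 53−2 = 51; sign = (−1)^51 = -1.

-1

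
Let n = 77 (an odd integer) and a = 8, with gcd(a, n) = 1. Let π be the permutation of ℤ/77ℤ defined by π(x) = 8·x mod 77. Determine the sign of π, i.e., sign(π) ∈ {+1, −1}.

-1

Trace 43: π^k(43) = [43, 36, 57, 71, 29, 1, 8] for k=0..6.
Decompose π into cycles: lengths [10, 10, 10, 10, 10, 10, 10, 1, 1, 1, 1, 1, 1, 1] (14 cycles, including the fixed point 0).
77 − 14 = 63 transpositions; sign(π) = (−1)^63 = -1.
Check: (8/77) = -1 by Zolotarev.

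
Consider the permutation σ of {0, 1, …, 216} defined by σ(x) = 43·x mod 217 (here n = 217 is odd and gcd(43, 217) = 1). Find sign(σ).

Start at x=85: 85 → 183 → 57 → 64 → 148 → 71 → 15 → … (one orbit).
π_43 has 14 disjoint cycles with lengths [30, 30, 30, 30, 30, 30, 30, 1, 1, 1, 1, 1, 1, 1] on {0,…,216}.
With 14 cycles on 217 points, sign = (−1)^{217−14} = -1.
Zolotarev: (43|217) = -1, matching the cycle-count sign.

-1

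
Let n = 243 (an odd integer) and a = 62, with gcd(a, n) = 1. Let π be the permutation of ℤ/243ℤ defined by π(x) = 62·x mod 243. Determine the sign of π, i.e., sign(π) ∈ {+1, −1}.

-1

Orbit of 127 under x↦62x: [127, 98, 1, 62, 199, 188, 235]… (length divides ord_243(62)).
The orbit structure of x ↦ 62x mod 243: 14 orbits of sizes [54, 54, 54, 18, 18, 18, 6, 6, 6, 2, 2, 2, 2, 1].
14 cycles on 243: each ℓ→(−1)^(ℓ−1), product (−1)^229 = -1.
Check: (62/243) = -1 by Zolotarev.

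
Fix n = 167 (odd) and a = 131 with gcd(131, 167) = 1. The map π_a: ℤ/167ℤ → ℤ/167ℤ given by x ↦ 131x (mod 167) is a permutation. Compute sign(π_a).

Orbit of 52 under x↦131x: [52, 132, 91, 64, 34, 112, 143]… (length divides ord_167(131)).
π_131 has 2 disjoint cycles with lengths [166, 1] on {0,…,166}.
Σ(ℓ_i−1) = 167−2 = 165; sign = (−1)^165 = -1.
Via Zolotarev, sign(π_{131}) = (131|167) = -1.

-1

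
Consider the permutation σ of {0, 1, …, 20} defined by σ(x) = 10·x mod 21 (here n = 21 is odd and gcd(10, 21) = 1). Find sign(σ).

Orbit of 1 under x↦10x: [1, 10, 16, 13, 4, 19]… (length divides ord_21(10)).
Decompose π into cycles: lengths [6, 6, 6, 1, 1, 1] (6 cycles, including the fixed point 0).
n − c = 21 − 6 = 15; sign = (−1)^15 = -1.
Check: (10/21) = -1 by Zolotarev.

-1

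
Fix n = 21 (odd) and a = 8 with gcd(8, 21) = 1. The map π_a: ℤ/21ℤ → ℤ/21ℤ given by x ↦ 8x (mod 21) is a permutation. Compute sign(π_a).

Orbit of 1 under x↦8x: [1, 8]… (length divides ord_21(8)).
The orbit structure of x ↦ 8x mod 21: 14 orbits of sizes [2, 2, 2, 2, 2, 2, 2, 1, 1, 1, 1, 1, 1, 1].
With 14 cycles on 21 points, sign = (−1)^{21−14} = -1.
Check: (8/21) = -1 by Zolotarev.

-1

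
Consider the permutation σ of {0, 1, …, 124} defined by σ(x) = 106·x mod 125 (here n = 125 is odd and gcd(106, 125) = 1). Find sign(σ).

+1

Start at x=11: 11 → 41 → 96 → 51 → 31 → 36 → 66 → … (one orbit).
π_106 has 13 disjoint cycles with lengths [25, 25, 25, 25, 5, 5, 5, 5, 1, 1, 1, 1, 1] on {0,…,124}.
n − c = 125 − 13 = 112; sign = (−1)^112 = +1.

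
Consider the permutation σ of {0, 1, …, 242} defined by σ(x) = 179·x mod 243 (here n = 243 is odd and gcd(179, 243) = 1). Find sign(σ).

-1

Start at x=154: 154 → 107 → 199 → 143 → 82 → 98 → 46 → … (one orbit).
Cycle type of π: 54×3 + 18×3 + 6×3 + 2×4 + 1; total 14 cycles.
sign(π) = (−1)^{n − #cycles} = (−1)^{243−14} = (−1)^229 = -1.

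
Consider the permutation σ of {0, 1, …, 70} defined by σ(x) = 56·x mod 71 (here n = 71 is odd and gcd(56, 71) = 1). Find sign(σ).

-1

Trace 19: π^k(19) = [19, 70, 15, 59, 38, 69, 30] for k=0..6.
π_56 has 2 disjoint cycles with lengths [70, 1] on {0,…,70}.
sign(π) = (−1)^{n − #cycles} = (−1)^{71−2} = (−1)^69 = -1.
(56|71)_J = -1 (Zolotarev's lemma cross-check).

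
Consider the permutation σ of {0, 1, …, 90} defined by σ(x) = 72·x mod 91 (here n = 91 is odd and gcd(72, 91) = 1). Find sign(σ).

-1

Start at x=67: 67 → 1 → 72 → 88 → 57 → 9 → 11 → … (one orbit).
π_72 has 10 disjoint cycles with lengths [12, 12, 12, 12, 12, 12, 12, 3, 3, 1] on {0,…,90}.
sign(π) = (−1)^{n − #cycles} = (−1)^{91−10} = (−1)^81 = -1.
(72|91)_J = -1 (Zolotarev's lemma cross-check).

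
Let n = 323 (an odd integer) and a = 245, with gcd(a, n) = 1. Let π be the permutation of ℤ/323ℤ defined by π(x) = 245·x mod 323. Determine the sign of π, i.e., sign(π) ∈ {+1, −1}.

Start at x=101: 101 → 197 → 138 → 218 → 115 → 74 → 42 → … (one orbit).
6 cycles of lengths [144, 144, 16, 9, 9, 1].
323 − 6 = 317 transpositions; sign(π) = (−1)^317 = -1.
(245|323)_J = -1 (Zolotarev's lemma cross-check).

-1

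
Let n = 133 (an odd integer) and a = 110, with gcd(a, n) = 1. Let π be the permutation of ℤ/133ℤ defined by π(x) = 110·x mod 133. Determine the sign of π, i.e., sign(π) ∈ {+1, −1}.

+1

Trace 59: π^k(59) = [59, 106, 89, 81, 132, 23, 3] for k=0..6.
Cycle type of π: 18×7 + 6 + 1; total 9 cycles.
133 − 9 = 124 transpositions; sign(π) = (−1)^124 = +1.
Check: (110/133) = +1 by Zolotarev.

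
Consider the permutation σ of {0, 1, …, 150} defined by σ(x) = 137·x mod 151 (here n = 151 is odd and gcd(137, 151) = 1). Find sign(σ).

Trace 37: π^k(37) = [37, 86, 4, 95, 29, 47, 97] for k=0..6.
Cycle lengths of π_137 on ℤ/151ℤ: [75, 75, 1]; 3 cycles in total.
3 cycles on 151: each ℓ→(−1)^(ℓ−1), product (−1)^148 = +1.
The Jacobi symbol (137|151) = +1 (Zolotarev) agrees.

+1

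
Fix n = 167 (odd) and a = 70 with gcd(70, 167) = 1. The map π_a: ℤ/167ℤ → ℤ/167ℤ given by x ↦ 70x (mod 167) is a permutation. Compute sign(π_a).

-1

Trace 104: π^k(104) = [104, 99, 83, 132, 55, 9, 129] for k=0..6.
The orbit structure of x ↦ 70x mod 167: 2 orbits of sizes [166, 1].
2 cycles on 167: each ℓ→(−1)^(ℓ−1), product (−1)^165 = -1.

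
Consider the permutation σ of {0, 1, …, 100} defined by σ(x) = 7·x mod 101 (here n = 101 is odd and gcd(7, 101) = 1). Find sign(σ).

-1

Start at x=50: 50 → 47 → 26 → 81 → 62 → 30 → 8 → … (one orbit).
Decompose π into cycles: lengths [100, 1] (2 cycles, including the fixed point 0).
2 cycles on 101: each ℓ→(−1)^(ℓ−1), product (−1)^99 = -1.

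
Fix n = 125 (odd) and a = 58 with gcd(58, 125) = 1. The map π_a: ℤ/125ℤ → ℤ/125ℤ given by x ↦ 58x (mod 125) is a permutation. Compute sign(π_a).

Orbit of 16 under x↦58x: [16, 53, 74, 42, 61, 38, 79]… (length divides ord_125(58)).
Decompose π into cycles: lengths [100, 20, 4, 1] (4 cycles, including the fixed point 0).
With 4 cycles on 125 points, sign = (−1)^{125−4} = -1.
Via Zolotarev, sign(π_{58}) = (58|125) = -1.

-1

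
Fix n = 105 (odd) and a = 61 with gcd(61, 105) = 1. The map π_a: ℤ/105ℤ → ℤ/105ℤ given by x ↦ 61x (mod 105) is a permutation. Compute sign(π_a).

-1

Orbit of 61 under x↦61x: [61, 46, 76, 16, 31, 1]… (length divides ord_105(61)).
Cycle lengths of π_61 on ℤ/105ℤ: [6, 6, 6, 6, 6, 6, 6, 6, 6, 6, 6, 6, 6, 6, 6, 1, 1, 1, 1, 1, 1, 1, 1, 1, 1, 1, 1, 1, 1, 1]; 30 cycles in total.
Σ(ℓ_i−1) = 105−30 = 75; sign = (−1)^75 = -1.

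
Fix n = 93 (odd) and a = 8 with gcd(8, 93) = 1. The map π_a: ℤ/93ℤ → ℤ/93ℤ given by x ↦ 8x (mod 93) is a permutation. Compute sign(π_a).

Orbit of 64 under x↦8x: [64, 47, 4, 32, 70, 2, 16]… (length divides ord_93(8)).
Cycle type of π: 10×6 + 5×6 + 2 + 1; total 14 cycles.
n − c = 93 − 14 = 79; sign = (−1)^79 = -1.

-1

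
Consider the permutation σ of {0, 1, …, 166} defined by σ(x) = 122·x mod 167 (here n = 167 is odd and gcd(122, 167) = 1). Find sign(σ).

+1

Trace 62: π^k(62) = [62, 49, 133, 27, 121, 66, 36] for k=0..6.
Cycle lengths of π_122 on ℤ/167ℤ: [83, 83, 1]; 3 cycles in total.
sign(π) = (−1)^{n − #cycles} = (−1)^{167−3} = (−1)^164 = +1.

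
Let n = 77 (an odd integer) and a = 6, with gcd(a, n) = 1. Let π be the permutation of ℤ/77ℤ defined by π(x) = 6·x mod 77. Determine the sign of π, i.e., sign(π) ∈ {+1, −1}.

+1

Orbit of 71 under x↦6x: [71, 41, 15, 13, 1, 6, 36]… (length divides ord_77(6)).
π_6 has 11 disjoint cycles with lengths [10, 10, 10, 10, 10, 10, 10, 2, 2, 2, 1] on {0,…,76}.
11 cycles on 77: each ℓ→(−1)^(ℓ−1), product (−1)^66 = +1.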